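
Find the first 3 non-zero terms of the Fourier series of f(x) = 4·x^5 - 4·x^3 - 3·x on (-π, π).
(-168·π^2 + 8·π^4 + 1002)·sin(x) + (-4·π^4 - 33 + 24·π^2)·sin(2·x) + (-232·π^2/27 + 302/81 + 8·π^4/3)·sin(3·x)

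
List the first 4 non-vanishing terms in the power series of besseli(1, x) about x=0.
x^7/18432 + x^5/384 + x^3/16 + x/2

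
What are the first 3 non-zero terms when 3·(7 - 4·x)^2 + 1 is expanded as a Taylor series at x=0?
48·x^2 - 168·x + 148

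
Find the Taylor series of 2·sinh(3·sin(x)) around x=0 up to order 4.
8·x^3 + 6·x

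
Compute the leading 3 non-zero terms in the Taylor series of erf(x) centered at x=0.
x^5/(5·√(π)) - 2·x^3/(3·√(π)) + 2·x/√(π)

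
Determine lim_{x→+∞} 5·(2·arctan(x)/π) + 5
Evaluate the dominant behaviour as x → +∞; each term tends to a finite value or vanishes.
Limit = 10.

Final answer: 10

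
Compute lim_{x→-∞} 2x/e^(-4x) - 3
The quotient is an ∞/∞ indeterminate form as x → -∞.
Compare growth rates of the dominant terms (exponentials ≫ polynomials ≫ logarithms), or apply L'Hôpital's rule; the quotient → 0.
Adding the constant: 0 - 3 = -3. Limit = -3.

Final answer: -3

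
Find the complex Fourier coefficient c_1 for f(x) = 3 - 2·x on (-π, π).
Compute the real Fourier coefficients first: a_1 = 0, b_1 = -4.
Then c_1 = (a_1 − i·b_1)/2 = 2·i.

Final answer: 2·i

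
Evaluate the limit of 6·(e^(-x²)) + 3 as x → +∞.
Evaluate the dominant behaviour as x → +∞; each term tends to a finite value or vanishes.
Limit = 3.

Final answer: 3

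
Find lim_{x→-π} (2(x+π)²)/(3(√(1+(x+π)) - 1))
Both numerator and denominator → 0 as x → -π; this is a 0/0 indeterminate form.
Expand each to leading order near x = -π: numerator ~ 2·(x + π)^2, denominator ~ 3·(x + π)/2.
The limit of the ratio is 0.

Final answer: 0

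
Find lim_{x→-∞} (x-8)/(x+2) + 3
Evaluate the dominant behaviour as x → -∞; each term tends to a finite value or vanishes.
Limit = 4.

Final answer: 4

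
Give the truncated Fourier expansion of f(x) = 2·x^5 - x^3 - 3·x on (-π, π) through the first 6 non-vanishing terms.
(-82·π^2 + 4·π^4 + 486)·sin(x) + (-2·π^4 - 27/2 + 11·π^2)·sin(2·x) + (-98·π^2/27 + 34/81 + 4·π^4/3)·sin(3·x) + (-π^4 + 27/32 + 7·π^2/4)·sin(4·x) + (-26·π^2/25 - 594/625 + 4·π^4/5)·sin(5·x) + (-2·π^4/3 + 143/162 + 19·π^2/27)·sin(6·x)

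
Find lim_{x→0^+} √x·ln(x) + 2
The product is a 0·∞ indeterminate form at x → 0⁺.
Rewrite the product as ln(x) / x^(-1/2) and apply L'Hôpital, or use the standard hierarchy x^(-1/2) ≫ |ln x| as x → 0⁺.
The indeterminate product → 0, so the limit = 2.

Final answer: 2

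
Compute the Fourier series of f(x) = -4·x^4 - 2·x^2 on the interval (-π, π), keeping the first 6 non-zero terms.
(-184 + 32·π^2)·cos(x) + (10 - 8·π^2)·cos(2·x) + (-40/27 + 32·π^2/9)·cos(3·x) + (1/4 - 2·π^2)·cos(4·x) + (8/625 + 32·π^2/25)·cos(5·x) - 4·π^4/5 - 2·π^2/3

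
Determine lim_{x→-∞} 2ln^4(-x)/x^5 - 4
The quotient is an ∞/∞ indeterminate form as x → -∞.
Compare growth rates of the dominant terms (exponentials ≫ polynomials ≫ logarithms), or apply L'Hôpital's rule; the quotient → 0.
Adding the constant: 0 - 4 = -4. Limit = -4.

Final answer: -4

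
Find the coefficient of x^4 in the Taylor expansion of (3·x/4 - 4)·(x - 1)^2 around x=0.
Expand to order 4: (3·x/4 - 4)·(x - 1)^2 = 3·x^3/4 - 11·x^2/2 + 35·x/4 - 4 + O(x^5).
The coefficient of x^4 is 0.

Final answer: 0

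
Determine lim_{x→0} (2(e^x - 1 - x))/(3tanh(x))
Both numerator and denominator → 0 as x → 0; this is a 0/0 indeterminate form.
Expand each to leading order near x = 0: numerator ~ x^2, denominator ~ 3·x.
The limit of the ratio is 0.

Final answer: 0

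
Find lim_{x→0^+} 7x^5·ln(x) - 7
The product is a 0·∞ indeterminate form at x → 0⁺.
Rewrite the product as 7·ln(x) / x^(-5) and apply L'Hôpital, or use the standard hierarchy x^(-5) ≫ |ln x| as x → 0⁺.
The indeterminate product → 0, so the limit = -7.

Final answer: -7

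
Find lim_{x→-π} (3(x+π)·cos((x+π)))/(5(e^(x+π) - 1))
Both numerator and denominator → 0 as x → -π; this is a 0/0 indeterminate form.
Expand each to leading order near x = -π: numerator ~ 3·(x + π), denominator ~ 5·(x + π).
The limit of the ratio is 3/5.

Final answer: 3/5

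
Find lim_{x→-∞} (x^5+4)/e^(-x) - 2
The quotient is an ∞/∞ indeterminate form as x → -∞.
Compare growth rates of the dominant terms (exponentials ≫ polynomials ≫ logarithms), or apply L'Hôpital's rule; the quotient → 0.
Adding the constant: 0 - 2 = -2. Limit = -2.

Final answer: -2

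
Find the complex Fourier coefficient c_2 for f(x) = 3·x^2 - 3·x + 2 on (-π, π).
Compute the real Fourier coefficients first: a_2 = 3, b_2 = 3.
Then c_2 = (a_2 − i·b_2)/2 = 3/2 - 3·i/2.

Final answer: 3/2 - 3·i/2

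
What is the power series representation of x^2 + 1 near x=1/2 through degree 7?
5/4 + (x - 1/2) + (x - 1/2)^2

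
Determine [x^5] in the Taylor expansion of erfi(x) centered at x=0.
Expand to order 5: erfi(x) = x^5/(5·√(π)) + 2·x^3/(3·√(π)) + 2·x/√(π) + O(x^6).
The coefficient of x^5 is 1/(5·√(π)).

Final answer: 1/(5·√(π))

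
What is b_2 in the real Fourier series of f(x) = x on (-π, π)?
b_2 = (1/π) ∫_{-π}^{π} f(x)·sin(2x) dx.
Evaluate the integral (use parity and integration by parts as needed): b_2 = -1.

Final answer: -1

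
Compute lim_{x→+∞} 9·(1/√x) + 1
Evaluate the dominant behaviour as x → +∞; each term tends to a finite value or vanishes.
Limit = 1.

Final answer: 1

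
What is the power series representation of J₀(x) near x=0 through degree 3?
1 - x^2/4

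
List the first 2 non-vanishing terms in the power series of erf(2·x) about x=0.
-16·x^3/(3·√(π)) + 4·x/√(π)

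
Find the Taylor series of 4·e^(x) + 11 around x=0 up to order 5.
x^5/30 + x^4/6 + 2·x^3/3 + 2·x^2 + 4·x + 15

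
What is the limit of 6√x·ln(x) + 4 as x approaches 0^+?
The product is a 0·∞ indeterminate form at x → 0⁺.
Rewrite the product as 6·ln(x) / x^(-1/2) and apply L'Hôpital, or use the standard hierarchy x^(-1/2) ≫ |ln x| as x → 0⁺.
The indeterminate product → 0, so the limit = 4.

Final answer: 4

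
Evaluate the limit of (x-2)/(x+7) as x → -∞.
Evaluate the dominant behaviour as x → -∞; each term tends to a finite value or vanishes.
Limit = 1.

Final answer: 1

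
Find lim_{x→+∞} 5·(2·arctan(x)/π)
Evaluate the dominant behaviour as x → +∞; each term tends to a finite value or vanishes.
Limit = 5.

Final answer: 5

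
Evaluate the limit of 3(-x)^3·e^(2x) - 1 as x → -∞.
The product is a 0·∞ indeterminate form at x → -∞.
Rewrite the product as 3(-x)^3 / e^(-2x) (an ∞/∞ form) and apply L'Hôpital, or use the standard hierarchy e^(2|x|) ≫ |(-x)^3| as x → -∞.
The indeterminate product → 0, so the limit = -1.

Final answer: -1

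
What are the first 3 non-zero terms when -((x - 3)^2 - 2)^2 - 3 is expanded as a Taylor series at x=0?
-50·x^2 + 84·x - 52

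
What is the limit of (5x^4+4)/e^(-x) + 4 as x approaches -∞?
The quotient is an ∞/∞ indeterminate form as x → -∞.
Compare growth rates of the dominant terms (exponentials ≫ polynomials ≫ logarithms), or apply L'Hôpital's rule; the quotient → 0.
Adding the constant: 0 + 4 = 4. Limit = 4.

Final answer: 4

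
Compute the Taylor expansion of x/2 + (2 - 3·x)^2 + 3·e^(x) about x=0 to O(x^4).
x^3/2 + 21·x^2/2 - 17·x/2 + 7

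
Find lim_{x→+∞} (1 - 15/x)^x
As x → +∞: this is the defining limit (1 - 15/x)^x → e^(-15).
Limit = e^(-15).

Final answer: e^(-15)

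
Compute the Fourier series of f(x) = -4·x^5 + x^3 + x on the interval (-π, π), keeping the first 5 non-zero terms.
(-970 - 8·π^4 + 162·π^2)·sin(x) + (-21·π^2 + 61/2 + 4·π^4)·sin(2·x) + (-8·π^4/3 - 302/81 + 178·π^2/27)·sin(3·x) + (-3·π^2 + 5/8 + 2·π^4)·sin(4·x) + (-8·π^4/5 - 2/625 + 42·π^2/25)·sin(5·x)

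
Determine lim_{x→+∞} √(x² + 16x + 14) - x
This is an ∞ − ∞ indeterminate form.
Multiply and divide by the conjugate √(x²+16x + 14) + x; the x² terms cancel, leaving (16x + 14)/(√(x²+16x + 14)+x) → 16/2 = 8.
Limit = 8.

Final answer: 8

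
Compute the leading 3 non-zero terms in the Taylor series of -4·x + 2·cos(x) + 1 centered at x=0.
-x^2 - 4·x + 3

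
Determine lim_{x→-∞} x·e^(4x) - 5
The product is a 0·∞ indeterminate form at x → -∞.
Rewrite the product as x / e^(-4x) (an ∞/∞ form) and apply L'Hôpital, or use the standard hierarchy e^(4|x|) ≫ |x| as x → -∞.
The indeterminate product → 0, so the limit = -5.

Final answer: -5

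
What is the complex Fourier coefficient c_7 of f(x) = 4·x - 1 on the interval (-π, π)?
Compute the real Fourier coefficients first: a_7 = 0, b_7 = 8/7.
Then c_7 = (a_7 − i·b_7)/2 = -4·i/7.

Final answer: -4·i/7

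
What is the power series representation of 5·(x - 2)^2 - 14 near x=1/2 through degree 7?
-11/4 - 15·(x - 1/2) + 5·(x - 1/2)^2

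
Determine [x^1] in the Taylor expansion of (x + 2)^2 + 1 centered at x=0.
Expand to order 1: (x + 2)^2 + 1 = 4·x + 5 + O(x^2).
The coefficient of x^1 is 4.

Final answer: 4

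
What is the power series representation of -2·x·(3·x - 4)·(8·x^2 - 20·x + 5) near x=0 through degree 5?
-48·x^4 + 184·x^3 - 190·x^2 + 40·x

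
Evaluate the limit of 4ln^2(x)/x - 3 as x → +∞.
The quotient is an ∞/∞ indeterminate form as x → +∞.
The polynomial denominator x dominates the logarithmic numerator (any positive power of x ≫ ln^2(x) as x → ∞), so the quotient → 0.
Adding the constant: 0 - 3 = -3. Limit = -3.

Final answer: -3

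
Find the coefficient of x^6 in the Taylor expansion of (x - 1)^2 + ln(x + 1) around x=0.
Expand to order 6: (x - 1)^2 + ln(x + 1) = -x^6/6 + x^5/5 - x^4/4 + x^3/3 + x^2/2 - x + 1 + O(x^7).
The coefficient of x^6 is -1/6.

Final answer: -1/6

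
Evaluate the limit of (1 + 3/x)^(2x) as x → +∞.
As x → +∞: write (1 + 3/x)^(2x) = ((1 + 3/x)^x)^2 → (e^3)^2 = e^6.
Limit = e^(6).

Final answer: e^(6)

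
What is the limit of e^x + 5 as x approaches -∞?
Evaluate the dominant behaviour as x → -∞; each term tends to a finite value or vanishes.
Limit = 5.

Final answer: 5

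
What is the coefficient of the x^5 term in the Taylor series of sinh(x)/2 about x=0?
Expand to order 5: sinh(x)/2 = x^5/240 + x^3/12 + x/2 + O(x^6).
The coefficient of x^5 is 1/240.

Final answer: 1/240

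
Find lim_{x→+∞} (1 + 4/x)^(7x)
As x → +∞: write (1 + 4/x)^(7x) = ((1 + 4/x)^x)^7 → (e^4)^7 = e^28.
Limit = e^(28).

Final answer: e^(28)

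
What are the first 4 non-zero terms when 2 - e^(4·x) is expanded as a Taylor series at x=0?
-32·x^3/3 - 8·x^2 - 4·x + 1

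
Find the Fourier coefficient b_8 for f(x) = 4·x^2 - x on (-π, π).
b_8 = (1/π) ∫_{-π}^{π} f(x)·sin(8x) dx.
Evaluate the integral (use parity and integration by parts as needed): b_8 = 1/4.

Final answer: 1/4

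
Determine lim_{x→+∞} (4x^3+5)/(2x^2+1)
This is an ∞/∞ indeterminate form as x → +∞.
Divide numerator and denominator by x^3 and let the lower-order terms vanish; the numerator's degree 3 exceeds the denominator's degree 2, so the quotient diverges.
Limit = ∞.

Final answer: ∞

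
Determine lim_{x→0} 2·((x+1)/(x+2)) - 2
Direct substitution at x = 0 gives -1.

Final answer: -1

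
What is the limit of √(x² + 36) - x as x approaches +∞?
This is an ∞ − ∞ indeterminate form.
Multiply and divide by the conjugate √(x²+36) + x; the x² terms cancel, leaving 36/(√(x²+36)+x) → 0.
Limit = 0.

Final answer: 0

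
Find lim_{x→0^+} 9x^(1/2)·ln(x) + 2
The product is a 0·∞ indeterminate form at x → 0⁺.
Rewrite the product as 9·ln(x) / x^(-1/2) and apply L'Hôpital, or use the standard hierarchy x^(-1/2) ≫ |ln x| as x → 0⁺.
The indeterminate product → 0, so the limit = 2.

Final answer: 2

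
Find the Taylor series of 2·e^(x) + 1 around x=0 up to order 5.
x^5/60 + x^4/12 + x^3/3 + x^2 + 2·x + 3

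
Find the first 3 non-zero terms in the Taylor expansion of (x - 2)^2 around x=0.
x^2 - 4·x + 4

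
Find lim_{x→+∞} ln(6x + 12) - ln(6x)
This is an ∞ − ∞ indeterminate form.
Combine the logarithms: ln(6x+12) − ln(6x) = ln((6x+12)/(6x)) = ln(1 + 12/(6x)) → ln(1) = 0.
Limit = 0.

Final answer: 0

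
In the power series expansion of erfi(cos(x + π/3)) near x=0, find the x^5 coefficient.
Expand to order 5: erfi(cos(x + π/3)) = 239·√(3)·x^5·e^(1/4)/(1920·√(π)) - 73·x^4·e^(1/4)/(192·√(π)) + √(3)·x^3·e^(1/4)/(24·√(π)) + x^2·e^(1/4)/(4·√(π)) - √(3)·x·e^(1/4)/√(π) + erfi(1/2) + O(x^6).
The coefficient of x^5 is 239·√(3)·e^(1/4)/(1920·√(π)).

Final answer: 239·√(3)·e^(1/4)/(1920·√(π))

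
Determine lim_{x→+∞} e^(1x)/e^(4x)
This is an ∞/∞ indeterminate form as x → +∞.
Rewrite e^(1x)/e^(4x) = e^((1−4)x) = e^(-3x); the exponent coefficient is -3 < 0 so e^(-3x) → 0.
Limit = 0.

Final answer: 0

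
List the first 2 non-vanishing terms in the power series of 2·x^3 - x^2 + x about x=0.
-x^2 + x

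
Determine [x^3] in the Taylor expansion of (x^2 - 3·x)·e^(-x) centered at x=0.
Expand to order 3: (x^2 - 3·x)·e^(-x) = -5·x^3/2 + 4·x^2 - 3·x + O(x^4).
The coefficient of x^3 is -5/2.

Final answer: -5/2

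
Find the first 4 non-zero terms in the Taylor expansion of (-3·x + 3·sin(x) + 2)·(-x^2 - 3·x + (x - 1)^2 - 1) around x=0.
x^8/336 - x^6/8 + 5·x^4/2 - 10·x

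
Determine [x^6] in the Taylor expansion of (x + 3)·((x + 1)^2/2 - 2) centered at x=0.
Expand to order 6: (x + 3)·((x + 1)^2/2 - 2) = x^3/2 + 5·x^2/2 + 3·x/2 - 9/2 + O(x^7).
The coefficient of x^6 is 0.

Final answer: 0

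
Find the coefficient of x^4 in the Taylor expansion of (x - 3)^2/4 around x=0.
Expand to order 4: (x - 3)^2/4 = x^2/4 - 3·x/2 + 9/4 + O(x^5).
The coefficient of x^4 is 0.

Final answer: 0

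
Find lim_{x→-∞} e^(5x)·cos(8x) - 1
Evaluate the dominant behaviour as x → -∞; each term tends to a finite value or vanishes.
Limit = -1.

Final answer: -1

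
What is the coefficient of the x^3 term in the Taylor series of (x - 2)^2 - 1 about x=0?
Expand to order 3: (x - 2)^2 - 1 = x^2 - 4·x + 3 + O(x^4).
The coefficient of x^3 is 0.

Final answer: 0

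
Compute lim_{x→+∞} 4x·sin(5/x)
As x → +∞: let u = 5/x → 0⁺; then 4·x·sin(5/x) = 4·5·sin(u)/u → 4·5·1 = 20.
Limit = 20.

Final answer: 20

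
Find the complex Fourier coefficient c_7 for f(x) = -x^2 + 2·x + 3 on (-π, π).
Compute the real Fourier coefficients first: a_7 = 4/49, b_7 = 4/7.
Then c_7 = (a_7 − i·b_7)/2 = 2/49 - 2·i/7.

Final answer: 2/49 - 2·i/7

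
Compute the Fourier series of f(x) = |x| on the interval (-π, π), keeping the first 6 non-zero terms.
-4·cos(x)/π - 4·cos(3·x)/(9·π) - 4·cos(5·x)/(25·π) - 4·cos(7·x)/(49·π) - 4·cos(9·x)/(81·π) + π/2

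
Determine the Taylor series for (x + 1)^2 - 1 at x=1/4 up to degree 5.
9/16 + 5·(x - 1/4)/2 + (x - 1/4)^2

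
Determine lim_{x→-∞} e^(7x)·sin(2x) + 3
Evaluate the dominant behaviour as x → -∞; each term tends to a finite value or vanishes.
Limit = 3.

Final answer: 3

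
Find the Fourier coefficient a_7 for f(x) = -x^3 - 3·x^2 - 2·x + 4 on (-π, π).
a_7 = (1/π) ∫_{-π}^{π} f(x)·cos(7x) dx.
Evaluate the integral (use parity and integration by parts as needed): a_7 = 12/49.

Final answer: 12/49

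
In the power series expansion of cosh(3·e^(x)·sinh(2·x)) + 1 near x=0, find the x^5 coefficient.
Expand to order 5: cosh(3·e^(x)·sinh(2·x)) + 1 = 288·x^5 + 114·x^4 + 36·x^3 + 18·x^2 + 2 + O(x^6).
The coefficient of x^5 is 288.

Final answer: 288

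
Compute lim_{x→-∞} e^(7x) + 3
Evaluate the dominant behaviour as x → -∞; each term tends to a finite value or vanishes.
Limit = 3.

Final answer: 3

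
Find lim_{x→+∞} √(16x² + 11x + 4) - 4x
As x → +∞: multiply by the conjugate to get (11x+4)/(√(16x²+11x+4)+4x); the denominator ~ 8x, so the limit is 11/8.
Limit = 11/8.

Final answer: 11/8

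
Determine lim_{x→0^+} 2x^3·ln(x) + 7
The product is a 0·∞ indeterminate form at x → 0⁺.
Rewrite the product as 2·ln(x) / x^(-3) and apply L'Hôpital, or use the standard hierarchy x^(-3) ≫ |ln x| as x → 0⁺.
The indeterminate product → 0, so the limit = 7.

Final answer: 7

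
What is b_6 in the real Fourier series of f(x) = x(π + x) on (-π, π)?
b_6 = (1/π) ∫_{-π}^{π} f(x)·sin(6x) dx.
Evaluate the integral (use parity and integration by parts as needed): b_6 = -π/3.

Final answer: -π/3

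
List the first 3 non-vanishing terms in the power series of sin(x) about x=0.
x^5/120 - x^3/6 + x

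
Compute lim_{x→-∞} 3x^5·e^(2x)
This is a 0·∞ indeterminate form at x → -∞.
Rewrite the product as 3x^5 / e^(-2x) (an ∞/∞ form) and apply L'Hôpital, or use the standard hierarchy e^(2|x|) ≫ |x^5| as x → -∞.
The indeterminate product → 0, so the limit = 0.

Final answer: 0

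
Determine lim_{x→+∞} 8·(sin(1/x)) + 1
Evaluate the dominant behaviour as x → +∞; each term tends to a finite value or vanishes.
Limit = 1.

Final answer: 1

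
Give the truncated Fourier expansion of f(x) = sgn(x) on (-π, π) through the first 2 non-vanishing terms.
4·sin(x)/π + 4·sin(3·x)/(3·π)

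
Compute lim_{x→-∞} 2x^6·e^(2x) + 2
The product is a 0·∞ indeterminate form at x → -∞.
Rewrite the product as 2x^6 / e^(-2x) (an ∞/∞ form) and apply L'Hôpital, or use the standard hierarchy e^(2|x|) ≫ |x^6| as x → -∞.
The indeterminate product → 0, so the limit = 2.

Final answer: 2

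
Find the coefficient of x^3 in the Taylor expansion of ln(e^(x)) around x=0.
Expand to order 3: ln(e^(x)) = x + O(x^4).
The coefficient of x^3 is 0.

Final answer: 0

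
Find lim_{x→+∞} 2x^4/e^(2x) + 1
The quotient is an ∞/∞ indeterminate form as x → +∞.
The exponential denominator e^(2x) dominates the polynomial numerator (e^x ≫ x^4 as x → ∞), so the quotient → 0.
Adding the constant: 0 + 1 = 1. Limit = 1.

Final answer: 1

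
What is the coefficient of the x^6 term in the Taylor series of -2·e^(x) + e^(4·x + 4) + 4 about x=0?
Expand to order 6: -2·e^(x) + e^(4·x + 4) + 4 = x^6·(-1/360 + 256·e^(4)/45) + x^5·(-1/60 + 128·e^(4)/15) + x^4·(-1/12 + 32·e^(4)/3) + x^3·(-1/3 + 32·e^(4)/3) + x^2·(-1 + 8·e^(4)) + x·(-2 + 4·e^(4)) + 2 + e^(4) + O(x^7).
The coefficient of x^6 is -1/360 + 256·e^(4)/45.

Final answer: -1/360 + 256·e^(4)/45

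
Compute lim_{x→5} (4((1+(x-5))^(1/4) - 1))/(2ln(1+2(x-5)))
Both numerator and denominator → 0 as x → 5; this is a 0/0 indeterminate form.
Expand each to leading order near x = 5: numerator ~ (x - 5), denominator ~ 4·(x - 5).
The limit of the ratio is 1/4.

Final answer: 1/4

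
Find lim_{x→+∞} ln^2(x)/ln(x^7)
This is an ∞/∞ indeterminate form as x → +∞.
Write ln(x^7) = 7·ln(x), reducing the quotient to ln(x)/7 → ∞.
Limit = ∞.

Final answer: ∞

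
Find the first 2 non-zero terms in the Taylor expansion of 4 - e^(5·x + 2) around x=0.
-5·x·e^(2) - e^(2) + 4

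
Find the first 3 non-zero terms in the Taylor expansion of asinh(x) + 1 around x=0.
-x^3/6 + x + 1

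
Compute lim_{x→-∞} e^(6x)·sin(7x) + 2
Evaluate the dominant behaviour as x → -∞; each term tends to a finite value or vanishes.
Limit = 2.

Final answer: 2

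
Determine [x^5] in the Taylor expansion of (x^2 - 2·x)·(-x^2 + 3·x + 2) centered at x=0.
Expand to order 5: (x^2 - 2·x)·(-x^2 + 3·x + 2) = -x^4 + 5·x^3 - 4·x^2 - 4·x + O(x^6).
The coefficient of x^5 is 0.

Final answer: 0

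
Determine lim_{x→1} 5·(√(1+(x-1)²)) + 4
Direct substitution at x = 1 gives 9.

Final answer: 9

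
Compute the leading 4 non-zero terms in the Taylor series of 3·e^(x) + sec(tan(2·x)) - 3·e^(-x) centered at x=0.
x^3 + 2·x^2 + 6·x + 1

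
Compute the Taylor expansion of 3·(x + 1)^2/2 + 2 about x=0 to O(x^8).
3·x^2/2 + 3·x + 7/2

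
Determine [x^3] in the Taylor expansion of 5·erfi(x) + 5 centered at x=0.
Expand to order 3: 5·erfi(x) + 5 = 10·x^3/(3·√(π)) + 10·x/√(π) + 5 + O(x^4).
The coefficient of x^3 is 10/(3·√(π)).

Final answer: 10/(3·√(π))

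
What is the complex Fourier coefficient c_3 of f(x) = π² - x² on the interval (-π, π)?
Compute the real Fourier coefficients first: a_3 = 4/9, b_3 = 0.
Then c_3 = (a_3 − i·b_3)/2 = 2/9.

Final answer: 2/9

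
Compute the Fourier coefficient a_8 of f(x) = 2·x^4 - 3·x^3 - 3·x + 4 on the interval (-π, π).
a_8 = (1/π) ∫_{-π}^{π} f(x)·cos(8x) dx.
Evaluate the integral (use parity and integration by parts as needed): a_8 = -3/128 + π^2/4.

Final answer: -3/128 + π^2/4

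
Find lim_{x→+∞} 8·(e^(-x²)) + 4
Evaluate the dominant behaviour as x → +∞; each term tends to a finite value or vanishes.
Limit = 4.

Final answer: 4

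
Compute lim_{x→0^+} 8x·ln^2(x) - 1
The product is a 0·∞ indeterminate form at x → 0⁺.
Rewrite the product as 8·ln^2(x) / x^(-1) and apply L'Hôpital, or use the standard hierarchy x^(-1) ≫ |ln x|^2 as x → 0⁺.
The indeterminate product → 0, so the limit = -1.

Final answer: -1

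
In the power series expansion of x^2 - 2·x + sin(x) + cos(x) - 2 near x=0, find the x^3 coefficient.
Expand to order 3: x^2 - 2·x + sin(x) + cos(x) - 2 = -x^3/6 + x^2/2 - x - 1 + O(x^4).
The coefficient of x^3 is -1/6.

Final answer: -1/6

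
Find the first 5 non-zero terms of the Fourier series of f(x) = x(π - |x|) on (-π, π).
8·sin(x)/π + 8·sin(3·x)/(27·π) + 8·sin(5·x)/(125·π) + 8·sin(7·x)/(343·π) + 8·sin(9·x)/(729·π)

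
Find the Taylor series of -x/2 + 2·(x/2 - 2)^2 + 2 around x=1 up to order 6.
6 - 7·(x - 1)/2 + (x - 1)^2/2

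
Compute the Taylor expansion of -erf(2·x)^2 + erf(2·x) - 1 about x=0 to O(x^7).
-3584·x^6/(45·π) + 32·x^5/(5·√(π)) + 128·x^4/(3·π) - 16·x^3/(3·√(π)) - 16·x^2/π + 4·x/√(π) - 1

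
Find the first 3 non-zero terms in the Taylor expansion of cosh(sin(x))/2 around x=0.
-x^4/16 + x^2/4 + 1/2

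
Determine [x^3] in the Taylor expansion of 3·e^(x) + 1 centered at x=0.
Expand to order 3: 3·e^(x) + 1 = x^3/2 + 3·x^2/2 + 3·x + 4 + O(x^4).
The coefficient of x^3 is 1/2.

Final answer: 1/2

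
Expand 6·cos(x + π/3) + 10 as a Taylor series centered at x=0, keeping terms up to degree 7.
√(3)·x^7/1680 - x^6/240 - √(3)·x^5/40 + x^4/8 + √(3)·x^3/2 - 3·x^2/2 - 3·√(3)·x + 13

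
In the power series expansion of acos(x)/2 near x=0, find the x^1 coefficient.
Expand to order 1: acos(x)/2 = -x/2 + π/4 + O(x^2).
The coefficient of x^1 is -1/2.

Final answer: -1/2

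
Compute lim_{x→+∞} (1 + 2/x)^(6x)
As x → +∞: write (1 + 2/x)^(6x) = ((1 + 2/x)^x)^6 → (e^2)^6 = e^12.
Limit = e^(12).

Final answer: e^(12)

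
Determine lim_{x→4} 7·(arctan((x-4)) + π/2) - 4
Direct substitution at x = 4 gives -4 + 7·π/2.

Final answer: -4 + 7·π/2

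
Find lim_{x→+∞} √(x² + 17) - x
This is an ∞ − ∞ indeterminate form.
Multiply and divide by the conjugate √(x²+17) + x; the x² terms cancel, leaving 17/(√(x²+17)+x) → 0.
Limit = 0.

Final answer: 0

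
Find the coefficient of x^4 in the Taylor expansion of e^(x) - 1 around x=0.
Expand to order 4: e^(x) - 1 = x^4/24 + x^3/6 + x^2/2 + x + O(x^5).
The coefficient of x^4 is 1/24.

Final answer: 1/24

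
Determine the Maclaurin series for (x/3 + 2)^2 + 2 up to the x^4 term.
x^2/9 + 4·x/3 + 6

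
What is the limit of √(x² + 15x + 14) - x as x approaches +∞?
This is an ∞ − ∞ indeterminate form.
Multiply and divide by the conjugate √(x²+15x + 14) + x; the x² terms cancel, leaving (15x + 14)/(√(x²+15x + 14)+x) → 15/2.
Limit = 15/2.

Final answer: 15/2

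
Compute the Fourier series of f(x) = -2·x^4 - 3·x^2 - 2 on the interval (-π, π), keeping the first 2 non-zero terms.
(-84 + 16·π^2)·cos(x) - 2·π^4/5 - π^2 - 2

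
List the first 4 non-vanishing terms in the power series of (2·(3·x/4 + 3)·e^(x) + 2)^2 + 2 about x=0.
191·x^3/2 + 513·x^2/4 + 120·x + 66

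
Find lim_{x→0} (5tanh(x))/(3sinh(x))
Both numerator and denominator → 0 as x → 0; this is a 0/0 indeterminate form.
Expand each to leading order near x = 0: numerator ~ 5·x, denominator ~ 3·x.
The limit of the ratio is 5/3.

Final answer: 5/3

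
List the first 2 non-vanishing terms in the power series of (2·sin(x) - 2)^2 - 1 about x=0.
3 - 8·x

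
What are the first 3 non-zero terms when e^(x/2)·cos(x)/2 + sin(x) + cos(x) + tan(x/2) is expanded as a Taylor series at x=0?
-11·x^2/16 + 7·x/4 + 3/2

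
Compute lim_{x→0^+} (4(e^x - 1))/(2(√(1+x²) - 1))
Both numerator and denominator → 0 as x → 0^+; this is a 0/0 indeterminate form.
Expand each to leading order near x = 0: numerator ~ 4·x, denominator ~ x^2.
The limit of the ratio is ∞.

Final answer: ∞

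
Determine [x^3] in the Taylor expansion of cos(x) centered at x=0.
Expand to order 3: cos(x) = 1 - x^2/2 + O(x^4).
The coefficient of x^3 is 0.

Final answer: 0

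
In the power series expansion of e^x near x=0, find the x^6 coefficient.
Expand to order 6: e^x = x^6/720 + x^5/120 + x^4/24 + x^3/6 + x^2/2 + x + 1 + O(x^7).
The coefficient of x^6 is 1/720.

Final answer: 1/720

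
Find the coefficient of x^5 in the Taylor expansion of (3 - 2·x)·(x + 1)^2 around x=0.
Expand to order 5: (3 - 2·x)·(x + 1)^2 = -2·x^3 - x^2 + 4·x + 3 + O(x^6).
The coefficient of x^5 is 0.

Final answer: 0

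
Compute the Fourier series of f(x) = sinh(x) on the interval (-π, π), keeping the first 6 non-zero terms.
sin(x)·sinh(π)/π - 4·sin(2·x)·sinh(π)/(5·π) + 3·sin(3·x)·sinh(π)/(5·π) - 8·sin(4·x)·sinh(π)/(17·π) + 5·sin(5·x)·sinh(π)/(13·π) - 12·sin(6·x)·sinh(π)/(37·π)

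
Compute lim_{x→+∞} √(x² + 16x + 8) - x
This is an ∞ − ∞ indeterminate form.
Multiply and divide by the conjugate √(x²+16x + 8) + x; the x² terms cancel, leaving (16x + 8)/(√(x²+16x + 8)+x) → 16/2 = 8.
Limit = 8.

Final answer: 8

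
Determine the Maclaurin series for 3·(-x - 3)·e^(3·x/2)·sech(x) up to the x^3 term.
-3·x^3/16 - 81·x^2/8 - 33·x/2 - 9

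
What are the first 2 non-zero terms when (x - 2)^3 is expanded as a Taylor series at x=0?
12·x - 8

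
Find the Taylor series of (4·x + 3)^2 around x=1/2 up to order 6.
25 + 40·(x - 1/2) + 16·(x - 1/2)^2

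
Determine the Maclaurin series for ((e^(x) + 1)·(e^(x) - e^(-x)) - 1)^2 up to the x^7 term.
5059·x^7/1260 + 113·x^6/15 + 343·x^5/30 + 16·x^4 + 38·x^3/3 + 12·x^2 - 8·x + 1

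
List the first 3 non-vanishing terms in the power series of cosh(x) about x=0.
x^4/24 + x^2/2 + 1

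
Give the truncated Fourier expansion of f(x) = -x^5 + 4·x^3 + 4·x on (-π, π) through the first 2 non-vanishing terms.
(-280 - 2·π^4 + 48·π^2)·sin(x) + (-9·π^2 + 19/2 + π^4)·sin(2·x)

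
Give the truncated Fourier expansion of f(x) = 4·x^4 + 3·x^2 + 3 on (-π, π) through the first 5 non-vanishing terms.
(180 - 32·π^2)·cos(x) + (-9 + 8·π^2)·cos(2·x) + (28/27 - 32·π^2/9)·cos(3·x) + 2·π^2·cos(4·x) + 3 + π^2 + 4·π^4/5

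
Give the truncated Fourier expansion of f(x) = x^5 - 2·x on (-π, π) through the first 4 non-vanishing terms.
(-40·π^2 + 2·π^4 + 236)·sin(x) + (-π^4 - 11/2 + 5·π^2)·sin(2·x) + (-40·π^2/27 - 28/81 + 2·π^4/3)·sin(3·x) + (-π^4/2 + 49/64 + 5·π^2/8)·sin(4·x)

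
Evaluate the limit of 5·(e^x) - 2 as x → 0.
Direct substitution at x = 0 gives 3.

Final answer: 3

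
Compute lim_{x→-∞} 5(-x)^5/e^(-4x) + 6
The quotient is an ∞/∞ indeterminate form as x → -∞.
Compare growth rates of the dominant terms (exponentials ≫ polynomials ≫ logarithms), or apply L'Hôpital's rule; the quotient → 0.
Adding the constant: 0 + 6 = 6. Limit = 6.

Final answer: 6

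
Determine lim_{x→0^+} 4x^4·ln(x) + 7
The product is a 0·∞ indeterminate form at x → 0⁺.
Rewrite the product as 4·ln(x) / x^(-4) and apply L'Hôpital, or use the standard hierarchy x^(-4) ≫ |ln x| as x → 0⁺.
The indeterminate product → 0, so the limit = 7.

Final answer: 7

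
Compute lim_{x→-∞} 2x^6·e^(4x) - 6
The product is a 0·∞ indeterminate form at x → -∞.
Rewrite the product as 2x^6 / e^(-4x) (an ∞/∞ form) and apply L'Hôpital, or use the standard hierarchy e^(4|x|) ≫ |x^6| as x → -∞.
The indeterminate product → 0, so the limit = -6.

Final answer: -6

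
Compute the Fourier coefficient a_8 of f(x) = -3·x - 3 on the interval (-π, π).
a_8 = (1/π) ∫_{-π}^{π} f(x)·cos(8x) dx.
Evaluate the integral (use parity and integration by parts as needed): a_8 = 0.

Final answer: 0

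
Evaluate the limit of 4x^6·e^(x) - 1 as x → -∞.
The product is a 0·∞ indeterminate form at x → -∞.
Rewrite the product as 4x^6 / e^(-x) (an ∞/∞ form) and apply L'Hôpital, or use the standard hierarchy e^(|x|) ≫ |x^6| as x → -∞.
The indeterminate product → 0, so the limit = -1.

Final answer: -1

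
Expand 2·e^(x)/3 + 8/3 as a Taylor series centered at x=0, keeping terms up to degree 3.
x^3/9 + x^2/3 + 2·x/3 + 10/3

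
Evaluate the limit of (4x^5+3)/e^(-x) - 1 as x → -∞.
The quotient is an ∞/∞ indeterminate form as x → -∞.
Compare growth rates of the dominant terms (exponentials ≫ polynomials ≫ logarithms), or apply L'Hôpital's rule; the quotient → 0.
Adding the constant: 0 - 1 = -1. Limit = -1.

Final answer: -1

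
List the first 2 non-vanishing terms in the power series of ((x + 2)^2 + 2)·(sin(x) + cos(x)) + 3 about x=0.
10·x + 9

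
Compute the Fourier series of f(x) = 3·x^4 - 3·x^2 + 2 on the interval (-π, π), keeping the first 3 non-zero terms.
(156 - 24·π^2)·cos(x) + (-12 + 6·π^2)·cos(2·x) - π^2 + 2 + 3·π^4/5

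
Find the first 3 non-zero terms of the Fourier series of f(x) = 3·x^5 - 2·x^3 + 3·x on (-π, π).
(-124·π^2 + 6·π^4 + 750)·sin(x) + (-3·π^4 - 57/2 + 17·π^2)·sin(2·x) + (-52·π^2/9 + 158/27 + 2·π^4)·sin(3·x)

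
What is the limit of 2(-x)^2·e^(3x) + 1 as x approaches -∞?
The product is a 0·∞ indeterminate form at x → -∞.
Rewrite the product as 2(-x)^2 / e^(-3x) (an ∞/∞ form) and apply L'Hôpital, or use the standard hierarchy e^(3|x|) ≫ |(-x)^2| as x → -∞.
The indeterminate product → 0, so the limit = 1.

Final answer: 1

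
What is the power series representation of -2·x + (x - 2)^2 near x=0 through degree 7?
x^2 - 6·x + 4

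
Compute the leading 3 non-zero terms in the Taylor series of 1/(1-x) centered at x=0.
x^2 + x + 1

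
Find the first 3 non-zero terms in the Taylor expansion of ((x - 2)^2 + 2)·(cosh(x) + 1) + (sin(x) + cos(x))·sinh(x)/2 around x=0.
11·x^2/2 - 15·x/2 + 12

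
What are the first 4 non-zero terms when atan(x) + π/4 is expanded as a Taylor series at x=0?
x^5/5 - x^3/3 + x + π/4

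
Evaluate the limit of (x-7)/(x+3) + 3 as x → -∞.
Evaluate the dominant behaviour as x → -∞; each term tends to a finite value or vanishes.
Limit = 4.

Final answer: 4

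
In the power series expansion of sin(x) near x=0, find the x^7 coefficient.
Expand to order 7: sin(x) = -x^7/5040 + x^5/120 - x^3/6 + x + O(x^8).
The coefficient of x^7 is -1/5040.

Final answer: -1/5040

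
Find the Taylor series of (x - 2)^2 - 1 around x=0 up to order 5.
x^2 - 4·x + 3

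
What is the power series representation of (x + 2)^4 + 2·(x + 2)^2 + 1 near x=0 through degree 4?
x^4 + 8·x^3 + 26·x^2 + 40·x + 25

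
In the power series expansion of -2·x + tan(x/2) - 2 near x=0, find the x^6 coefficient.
Expand to order 6: -2·x + tan(x/2) - 2 = x^5/240 + x^3/24 - 3·x/2 - 2 + O(x^7).
The coefficient of x^6 is 0.

Final answer: 0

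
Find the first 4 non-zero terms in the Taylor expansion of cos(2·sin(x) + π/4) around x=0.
5·√(2)·x^3/6 - √(2)·x^2 - √(2)·x + √(2)/2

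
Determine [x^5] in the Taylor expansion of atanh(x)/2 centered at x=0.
Expand to order 5: atanh(x)/2 = x^5/10 + x^3/6 + x/2 + O(x^6).
The coefficient of x^5 is 1/10.

Final answer: 1/10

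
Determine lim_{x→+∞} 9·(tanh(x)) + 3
Evaluate the dominant behaviour as x → +∞; each term tends to a finite value or vanishes.
Limit = 12.

Final answer: 12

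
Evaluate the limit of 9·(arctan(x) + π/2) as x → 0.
Direct substitution at x = 0 gives 9·π/2.

Final answer: 9·π/2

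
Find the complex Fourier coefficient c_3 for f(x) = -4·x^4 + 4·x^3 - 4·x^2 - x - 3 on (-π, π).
Compute the real Fourier coefficients first: a_3 = -16/27 + 32·π^2/9, b_3 = -22/9 + 8·π^2/3.
Then c_3 = (a_3 − i·b_3)/2 = -8/27 + 16·π^2/9 - 4·i·π^2/3 + 11·i/9.

Final answer: -8/27 + 16·π^2/9 - 4·i·π^2/3 + 11·i/9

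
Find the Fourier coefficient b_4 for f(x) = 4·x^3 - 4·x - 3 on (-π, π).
b_4 = (1/π) ∫_{-π}^{π} f(x)·sin(4x) dx.
Evaluate the integral (use parity and integration by parts as needed): b_4 = 11/4 - 2·π^2.

Final answer: 11/4 - 2·π^2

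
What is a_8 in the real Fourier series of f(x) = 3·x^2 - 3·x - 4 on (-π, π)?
a_8 = (1/π) ∫_{-π}^{π} f(x)·cos(8x) dx.
Evaluate the integral (use parity and integration by parts as needed): a_8 = 3/16.

Final answer: 3/16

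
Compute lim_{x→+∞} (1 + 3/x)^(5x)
As x → +∞: write (1 + 3/x)^(5x) = ((1 + 3/x)^x)^5 → (e^3)^5 = e^15.
Limit = e^(15).

Final answer: e^(15)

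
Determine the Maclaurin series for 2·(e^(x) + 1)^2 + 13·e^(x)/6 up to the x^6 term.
161·x^6/864 + 421·x^5/720 + 229·x^4/144 + 133·x^3/36 + 85·x^2/12 + 61·x/6 + 61/6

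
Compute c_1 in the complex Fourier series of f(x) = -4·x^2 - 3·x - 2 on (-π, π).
Compute the real Fourier coefficients first: a_1 = 16, b_1 = -6.
Then c_1 = (a_1 − i·b_1)/2 = 8 + 3·i.

Final answer: 8 + 3·i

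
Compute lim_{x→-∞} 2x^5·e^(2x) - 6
The product is a 0·∞ indeterminate form at x → -∞.
Rewrite the product as 2x^5 / e^(-2x) (an ∞/∞ form) and apply L'Hôpital, or use the standard hierarchy e^(2|x|) ≫ |x^5| as x → -∞.
The indeterminate product → 0, so the limit = -6.

Final answer: -6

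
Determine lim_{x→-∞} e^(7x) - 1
Evaluate the dominant behaviour as x → -∞; each term tends to a finite value or vanishes.
Limit = -1.

Final answer: -1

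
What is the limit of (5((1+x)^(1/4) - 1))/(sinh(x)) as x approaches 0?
Both numerator and denominator → 0 as x → 0; this is a 0/0 indeterminate form.
Expand each to leading order near x = 0: numerator ~ 5·x/4, denominator ~ x.
The limit of the ratio is 5/4.

Final answer: 5/4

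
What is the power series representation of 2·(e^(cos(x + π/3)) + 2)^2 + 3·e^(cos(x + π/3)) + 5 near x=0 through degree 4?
x^4·(2·(-55·e^(1/2)/(192·(e^(1/2) + 2)) - 27·e/(64·(e^(1/2) + 2)^2))·(e^(1/2) + 2)^2 - 55·e^(1/2)/128) + x^3·(7·√(3)·e^(1/2)/16 + 2·(-√(3)·e/(8·(e^(1/2) + 2)^2) + 7·√(3)·e^(1/2)/(24·(e^(1/2) + 2)))·(e^(1/2) + 2)^2) + x^2·(3·e^(1/2)/8 + 2·(e^(1/2)/(4·(e^(1/2) + 2)) + 3·e/(4·(e^(1/2) + 2)^2))·(e^(1/2) + 2)^2) + x·(-2·√(3)·(e^(1/2) + 2)·e^(1/2) - 3·√(3)·e^(1/2)/2) + 3·e^(1/2) + 5 + 2·(e^(1/2) + 2)^2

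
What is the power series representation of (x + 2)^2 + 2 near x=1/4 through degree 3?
113/16 + 9·(x - 1/4)/2 + (x - 1/4)^2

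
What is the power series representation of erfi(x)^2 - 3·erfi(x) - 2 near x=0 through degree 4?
8·x^4/(3·π) - 2·x^3/√(π) + 4·x^2/π - 6·x/√(π) - 2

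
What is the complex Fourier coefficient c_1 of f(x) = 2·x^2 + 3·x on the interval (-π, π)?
Compute the real Fourier coefficients first: a_1 = -8, b_1 = 6.
Then c_1 = (a_1 − i·b_1)/2 = -4 - 3·i.

Final answer: -4 - 3·i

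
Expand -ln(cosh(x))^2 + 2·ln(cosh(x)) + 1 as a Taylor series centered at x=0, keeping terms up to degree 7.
23·x^6/180 - 5·x^4/12 + x^2 + 1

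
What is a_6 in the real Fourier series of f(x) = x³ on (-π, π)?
a_6 = (1/π) ∫_{-π}^{π} f(x)·cos(6x) dx.
Evaluate the integral (use parity and integration by parts as needed): a_6 = 0.

Final answer: 0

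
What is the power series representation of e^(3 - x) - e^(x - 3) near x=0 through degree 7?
x^7·(-e^(3)/5040 - e^(-3)/5040) + x^6·(-e^(-3)/720 + e^(3)/720) + x^5·(-e^(3)/120 - e^(-3)/120) + x^4·(-e^(-3)/24 + e^(3)/24) + x^3·(-e^(3)/6 - e^(-3)/6) + x^2·(-e^(-3)/2 + e^(3)/2) + x·(-e^(3) - e^(-3)) - e^(-3) + e^(3)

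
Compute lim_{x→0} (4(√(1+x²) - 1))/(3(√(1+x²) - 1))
Both numerator and denominator → 0 as x → 0; this is a 0/0 indeterminate form.
Expand each to leading order near x = 0: numerator ~ 2·x^2, denominator ~ 3·x^2/2.
The limit of the ratio is 4/3.

Final answer: 4/3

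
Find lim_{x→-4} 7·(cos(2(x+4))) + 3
Direct substitution at x = -4 gives 10.

Final answer: 10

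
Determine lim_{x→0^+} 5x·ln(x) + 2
The product is a 0·∞ indeterminate form at x → 0⁺.
Rewrite the product as 5·ln(x) / x^(-1) and apply L'Hôpital, or use the standard hierarchy x^(-1) ≫ |ln x| as x → 0⁺.
The indeterminate product → 0, so the limit = 2.

Final answer: 2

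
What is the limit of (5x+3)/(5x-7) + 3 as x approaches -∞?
Evaluate the dominant behaviour as x → -∞; each term tends to a finite value or vanishes.
Limit = 4.

Final answer: 4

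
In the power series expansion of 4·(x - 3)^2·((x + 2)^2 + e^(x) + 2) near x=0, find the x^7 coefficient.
Expand to order 7: 4·(x - 3)^2·((x + 2)^2 + e^(x) + 2) = x^7/140 + x^6/60 - x^5/30 + 7·x^4/2 - 10·x^3 - 38·x^2 + 12·x + 252 + O(x^8).
The coefficient of x^7 is 1/140.

Final answer: 1/140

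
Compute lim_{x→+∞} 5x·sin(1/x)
As x → +∞: let u = 1/x → 0⁺; then 5·x·sin(1/x) = 5·1·sin(u)/u → 5·1·1 = 5.
Limit = 5.

Final answer: 5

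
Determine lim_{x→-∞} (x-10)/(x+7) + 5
Evaluate the dominant behaviour as x → -∞; each term tends to a finite value or vanishes.
Limit = 6.

Final answer: 6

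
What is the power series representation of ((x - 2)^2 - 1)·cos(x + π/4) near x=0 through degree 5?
-√(2)·x^5/80 - 25·√(2)·x^4/48 + 3·√(2)·x^3/4 + 7·√(2)·x^2/4 - 7·√(2)·x/2 + 3·√(2)/2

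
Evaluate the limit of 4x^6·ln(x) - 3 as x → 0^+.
The product is a 0·∞ indeterminate form at x → 0⁺.
Rewrite the product as 4·ln(x) / x^(-6) and apply L'Hôpital, or use the standard hierarchy x^(-6) ≫ |ln x| as x → 0⁺.
The indeterminate product → 0, so the limit = -3.

Final answer: -3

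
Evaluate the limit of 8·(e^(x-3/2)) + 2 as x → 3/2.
Direct substitution at x = 3/2 gives 10.

Final answer: 10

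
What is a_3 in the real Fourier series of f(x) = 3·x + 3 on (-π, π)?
a_3 = (1/π) ∫_{-π}^{π} f(x)·cos(3x) dx.
Evaluate the integral (use parity and integration by parts as needed): a_3 = 0.

Final answer: 0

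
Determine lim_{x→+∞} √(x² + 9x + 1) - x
This is an ∞ − ∞ indeterminate form.
Multiply and divide by the conjugate √(x²+9x + 1) + x; the x² terms cancel, leaving (9x + 1)/(√(x²+9x + 1)+x) → 9/2.
Limit = 9/2.

Final answer: 9/2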